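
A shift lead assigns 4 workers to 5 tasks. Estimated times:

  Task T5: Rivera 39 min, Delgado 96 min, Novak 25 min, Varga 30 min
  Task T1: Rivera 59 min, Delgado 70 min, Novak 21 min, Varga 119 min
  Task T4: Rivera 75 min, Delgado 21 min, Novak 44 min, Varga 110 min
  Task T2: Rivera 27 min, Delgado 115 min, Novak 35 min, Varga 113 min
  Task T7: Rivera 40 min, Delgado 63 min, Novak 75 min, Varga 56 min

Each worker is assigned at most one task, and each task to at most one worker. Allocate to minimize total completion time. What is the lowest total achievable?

Treat this as an assignment problem: match each worker to one task.
Optimal: Rivera→Task T2 (27 min), Delgado→Task T4 (21 min), Novak→Task T1 (21 min), Varga→Task T5 (30 min) — total 27+21+21+30 = 99 min.
Column-greedy (each task in turn goes to its cheapest remaining worker) gives 218 min, worse by 119.
Next-best assignment: Rivera→Task T7, Delgado→Task T4, Novak→Task T1, Varga→Task T5 = 112 min.
Swapping Varga↔Delgado (Varga→Task T4 110 min, Delgado→Task T5 96 min) adds 155.
Every other assignment is strictly worse.

Min total: 99 min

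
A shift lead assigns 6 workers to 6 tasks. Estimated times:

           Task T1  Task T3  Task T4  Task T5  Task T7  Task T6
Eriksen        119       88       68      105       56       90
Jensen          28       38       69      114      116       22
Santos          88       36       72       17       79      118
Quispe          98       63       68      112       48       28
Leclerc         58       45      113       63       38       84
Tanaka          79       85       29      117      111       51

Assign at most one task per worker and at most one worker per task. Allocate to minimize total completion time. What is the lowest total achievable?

Optimal: Eriksen→Task T7 (56 min), Jensen→Task T1 (28 min), Santos→Task T5 (17 min), Quispe→Task T6 (28 min), Leclerc→Task T3 (45 min), Tanaka→Task T4 (29 min) — total 56+28+17+28+45+29 = 203 min.
Row-greedy (each worker in turn takes its cheapest remaining task) gives 245 min, worse by 42.
No other one-to-one assignment undercuts 203 min.

Minimum total: 203 min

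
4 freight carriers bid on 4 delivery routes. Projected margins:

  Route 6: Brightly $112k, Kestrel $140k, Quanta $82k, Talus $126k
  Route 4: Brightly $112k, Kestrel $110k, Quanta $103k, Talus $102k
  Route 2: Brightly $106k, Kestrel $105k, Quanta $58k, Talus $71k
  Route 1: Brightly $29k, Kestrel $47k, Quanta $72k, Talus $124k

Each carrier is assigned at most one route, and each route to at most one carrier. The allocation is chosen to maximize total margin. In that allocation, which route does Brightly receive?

Optimal: Brightly→Route 2 ($106k), Kestrel→Route 6 ($140k), Quanta→Route 4 ($103k), Talus→Route 1 ($124k) — total 106+140+103+124 = $473k.
Column-greedy (each route in turn goes to its best remaining carrier) gives $395k, worse by 78.
Swapping Quanta↔Kestrel (Quanta→Route 6 $82k, Kestrel→Route 4 $110k) loses 51.
Checked against all permutations: $473k is optimal.
Brightly's own top route is Route 6 ($112k), but forcing Brightly→Route 6 and reassigning the rest optimally gives only $444k — worse by 29.

Brightly receives Route 2.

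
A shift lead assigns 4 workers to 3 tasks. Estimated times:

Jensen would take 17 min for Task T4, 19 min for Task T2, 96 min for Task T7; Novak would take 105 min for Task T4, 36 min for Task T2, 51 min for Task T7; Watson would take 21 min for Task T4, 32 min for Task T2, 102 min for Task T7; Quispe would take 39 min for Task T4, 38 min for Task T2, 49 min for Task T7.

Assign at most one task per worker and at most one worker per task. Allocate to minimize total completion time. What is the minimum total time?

Optimal: Watson→Task T4 (21 min), Jensen→Task T2 (19 min), Quispe→Task T7 (49 min) — total 21+19+49 = 89 min.
Row-greedy (each worker in turn takes its cheapest remaining task) gives 155 min, worse by 66.
Swapping Jensen↔Watson (Jensen→Task T4 17 min, Watson→Task T2 32 min) adds 9.
Checked against all permutations: 89 min is optimal.

Minimum total: 89 min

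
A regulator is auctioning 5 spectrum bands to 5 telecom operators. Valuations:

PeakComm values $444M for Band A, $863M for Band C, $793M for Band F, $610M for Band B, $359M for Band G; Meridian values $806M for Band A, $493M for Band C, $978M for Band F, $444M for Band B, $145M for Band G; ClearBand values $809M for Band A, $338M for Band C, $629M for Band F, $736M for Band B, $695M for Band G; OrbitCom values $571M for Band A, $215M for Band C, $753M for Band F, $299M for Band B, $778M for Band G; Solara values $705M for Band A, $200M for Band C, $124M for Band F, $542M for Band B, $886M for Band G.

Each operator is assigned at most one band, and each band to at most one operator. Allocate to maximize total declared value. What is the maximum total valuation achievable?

Optimal: PeakComm→Band C ($863M), Meridian→Band F ($978M), ClearBand→Band B ($736M), OrbitCom→Band G ($778M), Solara→Band A ($705M) — total 863+978+736+778+705 = $4060M.
Row-greedy (each operator in turn takes its best remaining band) gives $3970M, worse by 90.

Maximum total: $4060M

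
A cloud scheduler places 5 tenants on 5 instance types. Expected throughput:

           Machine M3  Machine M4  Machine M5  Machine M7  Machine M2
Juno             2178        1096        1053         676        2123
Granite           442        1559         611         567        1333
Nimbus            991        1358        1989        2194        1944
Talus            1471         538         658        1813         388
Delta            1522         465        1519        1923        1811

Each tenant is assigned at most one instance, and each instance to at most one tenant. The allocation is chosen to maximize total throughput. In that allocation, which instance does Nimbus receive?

Nimbus receives Machine M5.

Optimal: Juno→Machine M3 (2178 ops/s), Granite→Machine M4 (1559 ops/s), Nimbus→Machine M5 (1989 ops/s), Talus→Machine M7 (1813 ops/s), Delta→Machine M2 (1811 ops/s) — total 2178+1559+1989+1813+1811 = 9350 ops/s.
Column-greedy (each instance in turn goes to its best remaining tenant) gives 8037 ops/s, worse by 1313.
Swapping Juno↔Talus (Juno→Machine M7 676 ops/s, Talus→Machine M3 1471 ops/s) loses 1844.
Nimbus's own top instance is Machine M7 (2194 ops/s), but forcing Nimbus→Machine M7 and reassigning the rest optimally gives only 8866 ops/s — worse by 484.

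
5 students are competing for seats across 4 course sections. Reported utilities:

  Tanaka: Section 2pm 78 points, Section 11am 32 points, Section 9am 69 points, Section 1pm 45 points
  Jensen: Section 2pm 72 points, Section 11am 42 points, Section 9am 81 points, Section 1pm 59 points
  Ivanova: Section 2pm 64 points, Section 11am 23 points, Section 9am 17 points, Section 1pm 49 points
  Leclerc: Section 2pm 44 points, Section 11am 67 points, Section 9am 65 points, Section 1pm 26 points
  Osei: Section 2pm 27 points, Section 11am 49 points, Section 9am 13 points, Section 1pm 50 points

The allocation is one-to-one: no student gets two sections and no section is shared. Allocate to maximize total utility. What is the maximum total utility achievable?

Max total: 276 points

Optimal: Tanaka→Section 2pm (78 points), Leclerc→Section 11am (67 points), Jensen→Section 9am (81 points), Osei→Section 1pm (50 points) — total 78+67+81+50 = 276 points.
Row-greedy (each student in turn takes its best remaining section) gives 275 points, worse by 1.
Checked against all permutations: 276 points is optimal.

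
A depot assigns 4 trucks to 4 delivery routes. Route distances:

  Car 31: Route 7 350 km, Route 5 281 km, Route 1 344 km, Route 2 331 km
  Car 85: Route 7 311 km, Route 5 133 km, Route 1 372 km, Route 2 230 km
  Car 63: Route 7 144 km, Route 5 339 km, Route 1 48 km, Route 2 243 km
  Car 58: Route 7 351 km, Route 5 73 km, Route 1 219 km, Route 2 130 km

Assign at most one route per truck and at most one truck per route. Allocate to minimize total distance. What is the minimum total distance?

Min total: 661 km

Optimal: Car 31→Route 7 (350 km), Car 85→Route 5 (133 km), Car 63→Route 1 (48 km), Car 58→Route 2 (130 km) — total 350+133+48+130 = 661 km.
Min-entry greedy (repeatedly take the single cheapest remaining cell) gives 701 km, worse by 40.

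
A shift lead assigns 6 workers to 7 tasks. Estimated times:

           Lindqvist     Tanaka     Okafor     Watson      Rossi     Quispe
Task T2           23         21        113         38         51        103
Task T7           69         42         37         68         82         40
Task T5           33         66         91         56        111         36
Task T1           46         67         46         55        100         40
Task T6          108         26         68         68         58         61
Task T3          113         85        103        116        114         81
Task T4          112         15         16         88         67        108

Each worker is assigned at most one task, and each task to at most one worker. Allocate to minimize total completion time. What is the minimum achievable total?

Minimum total: 221 min

Optimal: Lindqvist→Task T5 (33 min), Tanaka→Task T6 (26 min), Okafor→Task T4 (16 min), Watson→Task T1 (55 min), Rossi→Task T2 (51 min), Quispe→Task T7 (40 min) — total 33+26+16+55+51+40 = 221 min.
Column-greedy (each task in turn goes to its cheapest remaining worker) gives 305 min, worse by 84.
Swapping Lindqvist↔Rossi (Lindqvist→Task T2 23 min, Rossi→Task T5 111 min) adds 50.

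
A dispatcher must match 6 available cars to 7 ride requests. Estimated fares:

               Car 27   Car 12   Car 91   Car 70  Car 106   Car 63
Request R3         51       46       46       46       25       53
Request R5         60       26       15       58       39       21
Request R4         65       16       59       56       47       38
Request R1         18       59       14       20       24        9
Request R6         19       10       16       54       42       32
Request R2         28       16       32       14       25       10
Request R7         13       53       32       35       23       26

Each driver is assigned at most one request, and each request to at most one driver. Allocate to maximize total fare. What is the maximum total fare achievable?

Optimal: Car 27→Request R5 ($60), Car 12→Request R1 ($59), Car 91→Request R4 ($59), Car 70→Request R6 ($54), Car 106→Request R2 ($25), Car 63→Request R3 ($53) — total 60+59+59+54+25+53 = $310.
Row-greedy (each driver in turn takes its best remaining request) gives $296, worse by 14.
Next-best assignment: Car 27→Request R4, Car 12→Request R1, Car 91→Request R2, Car 70→Request R5, Car 106→Request R6, Car 63→Request R3 = $309.
Swapping Car 12↔Car 106 (Car 12→Request R2 $16, Car 106→Request R1 $24) loses 44.
Checked against all permutations: $310 is optimal.

Maximum total: $310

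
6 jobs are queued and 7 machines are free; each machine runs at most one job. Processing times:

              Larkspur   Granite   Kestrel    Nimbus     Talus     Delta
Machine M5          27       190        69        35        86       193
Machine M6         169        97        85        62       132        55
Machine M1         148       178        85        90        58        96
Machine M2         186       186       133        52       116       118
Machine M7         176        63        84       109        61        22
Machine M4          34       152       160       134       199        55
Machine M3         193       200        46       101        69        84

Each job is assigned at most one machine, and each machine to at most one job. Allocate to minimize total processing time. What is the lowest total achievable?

Optimal: Larkspur→Machine M4 (34 min), Granite→Machine M7 (63 min), Kestrel→Machine M3 (46 min), Nimbus→Machine M5 (35 min), Talus→Machine M1 (58 min), Delta→Machine M6 (55 min) — total 34+63+46+35+58+55 = 291 min.
Min-entry greedy (repeatedly take the single cheapest remaining cell) gives 302 min, worse by 11.

Min total: 291 min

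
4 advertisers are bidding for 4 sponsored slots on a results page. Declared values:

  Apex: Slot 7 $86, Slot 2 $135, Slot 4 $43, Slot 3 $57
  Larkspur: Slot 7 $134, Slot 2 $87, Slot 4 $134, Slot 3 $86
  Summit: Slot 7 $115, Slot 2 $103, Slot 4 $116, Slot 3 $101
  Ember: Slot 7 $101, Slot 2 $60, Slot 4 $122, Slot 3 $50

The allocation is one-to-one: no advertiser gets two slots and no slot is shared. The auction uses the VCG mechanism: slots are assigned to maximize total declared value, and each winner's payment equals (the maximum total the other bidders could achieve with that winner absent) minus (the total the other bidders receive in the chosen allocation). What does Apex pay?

Apex pays $2.

Efficient allocation: Apex→Slot 2 ($135), Larkspur→Slot 7 ($134), Summit→Slot 3 ($101), Ember→Slot 4 ($122); total welfare W = $492.
Apex receives Slot 2 at value $135, so the others get W − 135 = $357.
Without Apex: best allocation of the remaining 3 bidders over all 4 slots is Larkspur→Slot 7 ($134), Summit→Slot 2 ($103), Ember→Slot 4 ($122), total $359.
VCG payment = (others' best without Apex) − (others' welfare with Apex) = 359 − 357 = $2.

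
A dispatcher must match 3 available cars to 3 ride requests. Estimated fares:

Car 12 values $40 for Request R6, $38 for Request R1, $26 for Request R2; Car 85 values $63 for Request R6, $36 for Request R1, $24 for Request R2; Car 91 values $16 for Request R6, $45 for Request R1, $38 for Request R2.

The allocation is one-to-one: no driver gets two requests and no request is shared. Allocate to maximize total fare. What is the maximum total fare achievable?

Optimal: Car 12→Request R1 ($38), Car 85→Request R6 ($63), Car 91→Request R2 ($38) — total 38+63+38 = $139.
Row-greedy (each driver in turn takes its best remaining request) gives $114, worse by 25.
Next-best assignment: Car 12→Request R2, Car 85→Request R6, Car 91→Request R1 = $134.
No other one-to-one assignment exceeds $139.

Maximum total: $139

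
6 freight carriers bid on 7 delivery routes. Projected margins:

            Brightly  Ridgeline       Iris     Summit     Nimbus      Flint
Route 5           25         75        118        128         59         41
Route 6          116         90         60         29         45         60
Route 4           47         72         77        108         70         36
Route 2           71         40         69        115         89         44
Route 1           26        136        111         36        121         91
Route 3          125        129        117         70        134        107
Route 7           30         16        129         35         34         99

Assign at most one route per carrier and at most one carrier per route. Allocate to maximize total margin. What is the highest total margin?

Maximum total: $718k

Optimal: Brightly→Route 6 ($116k), Ridgeline→Route 1 ($136k), Iris→Route 5 ($118k), Summit→Route 2 ($115k), Nimbus→Route 3 ($134k), Flint→Route 7 ($99k) — total 116+136+118+115+134+99 = $718k.
Max-entry greedy (repeatedly take the single best remaining cell) gives $687k, worse by 31.
Next-best assignment: Brightly→Route 6, Ridgeline→Route 1, Iris→Route 5, Summit→Route 4, Nimbus→Route 3, Flint→Route 7 = $711k.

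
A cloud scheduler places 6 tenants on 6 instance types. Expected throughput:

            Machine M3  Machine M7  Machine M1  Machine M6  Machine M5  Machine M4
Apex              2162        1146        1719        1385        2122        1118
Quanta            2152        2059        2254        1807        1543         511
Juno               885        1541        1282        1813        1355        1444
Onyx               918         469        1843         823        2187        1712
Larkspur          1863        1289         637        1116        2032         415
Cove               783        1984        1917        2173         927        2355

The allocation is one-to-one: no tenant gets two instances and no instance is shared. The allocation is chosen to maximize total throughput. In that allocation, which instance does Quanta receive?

This is the linear assignment problem.
Optimal: Apex→Machine M3 (2162 ops/s), Quanta→Machine M7 (2059 ops/s), Juno→Machine M6 (1813 ops/s), Onyx→Machine M1 (1843 ops/s), Larkspur→Machine M5 (2032 ops/s), Cove→Machine M4 (2355 ops/s) — total 2162+2059+1813+1843+2032+2355 = 12264 ops/s.
Column-greedy (each instance in turn goes to its best remaining tenant) gives 10553 ops/s, worse by 1711.
Every other assignment is strictly worse.
Quanta's own top instance is Machine M1 (2254 ops/s), but forcing Quanta→Machine M1 and reassigning the rest optimally gives only 12060 ops/s — worse by 204.

Quanta receives Machine M7.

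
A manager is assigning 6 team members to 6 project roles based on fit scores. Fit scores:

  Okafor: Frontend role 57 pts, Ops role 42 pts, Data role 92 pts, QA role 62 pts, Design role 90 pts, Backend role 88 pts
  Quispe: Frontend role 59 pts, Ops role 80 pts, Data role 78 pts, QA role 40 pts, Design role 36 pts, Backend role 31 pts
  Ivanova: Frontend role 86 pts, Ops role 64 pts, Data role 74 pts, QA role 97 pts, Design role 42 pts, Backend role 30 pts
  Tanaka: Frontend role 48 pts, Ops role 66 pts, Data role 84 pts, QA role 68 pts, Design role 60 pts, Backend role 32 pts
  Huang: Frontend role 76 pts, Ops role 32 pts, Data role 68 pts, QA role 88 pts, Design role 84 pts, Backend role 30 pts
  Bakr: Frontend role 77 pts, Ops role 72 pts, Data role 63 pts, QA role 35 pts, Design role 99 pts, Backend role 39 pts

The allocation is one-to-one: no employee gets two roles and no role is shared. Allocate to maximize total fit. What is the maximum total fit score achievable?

This is the linear assignment problem.
Optimal: Okafor→Backend role (88 pts), Quispe→Ops role (80 pts), Ivanova→Frontend role (86 pts), Tanaka→Data role (84 pts), Huang→QA role (88 pts), Bakr→Design role (99 pts) — total 88+80+86+84+88+99 = 525 pts.
Max-entry greedy (repeatedly take the single best remaining cell) gives 476 pts, worse by 49.
Checked against all permutations: 525 pts is optimal.

Maximum total: 525 pts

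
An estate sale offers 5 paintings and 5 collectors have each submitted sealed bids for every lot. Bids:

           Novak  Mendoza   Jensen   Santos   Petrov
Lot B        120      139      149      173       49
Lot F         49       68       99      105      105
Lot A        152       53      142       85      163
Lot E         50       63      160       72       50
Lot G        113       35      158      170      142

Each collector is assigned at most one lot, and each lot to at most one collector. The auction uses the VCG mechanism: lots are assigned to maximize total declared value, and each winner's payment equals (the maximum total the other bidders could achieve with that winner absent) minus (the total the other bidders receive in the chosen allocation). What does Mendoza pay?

Efficient allocation: Novak→Lot A ($152), Mendoza→Lot B ($139), Jensen→Lot E ($160), Santos→Lot G ($170), Petrov→Lot F ($105); total welfare W = $726.
Mendoza receives Lot B at value $139, so the others get W − 139 = $587.
Without Mendoza: best allocation of the remaining 4 bidders over all 5 lots is Novak→Lot A ($152), Jensen→Lot E ($160), Santos→Lot B ($173), Petrov→Lot G ($142), total $627.
VCG payment = (others' best without Mendoza) − (others' welfare with Mendoza) = 627 − 587 = $40.

Mendoza pays $40.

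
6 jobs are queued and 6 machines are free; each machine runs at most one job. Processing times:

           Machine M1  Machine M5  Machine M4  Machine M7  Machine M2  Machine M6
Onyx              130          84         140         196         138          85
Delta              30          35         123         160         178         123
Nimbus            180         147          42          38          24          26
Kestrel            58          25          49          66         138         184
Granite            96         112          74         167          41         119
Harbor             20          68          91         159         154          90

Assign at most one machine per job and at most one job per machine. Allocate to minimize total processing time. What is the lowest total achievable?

This is the linear assignment problem.
Optimal: Onyx→Machine M6 (85 min), Delta→Machine M5 (35 min), Nimbus→Machine M7 (38 min), Kestrel→Machine M4 (49 min), Granite→Machine M2 (41 min), Harbor→Machine M1 (20 min) — total 85+35+38+49+41+20 = 268 min.
Min-entry greedy (repeatedly take the single cheapest remaining cell) gives 388 min, worse by 120.
Swapping Nimbus↔Granite (Nimbus→Machine M2 24 min, Granite→Machine M7 167 min) adds 112.

Minimum total: 268 min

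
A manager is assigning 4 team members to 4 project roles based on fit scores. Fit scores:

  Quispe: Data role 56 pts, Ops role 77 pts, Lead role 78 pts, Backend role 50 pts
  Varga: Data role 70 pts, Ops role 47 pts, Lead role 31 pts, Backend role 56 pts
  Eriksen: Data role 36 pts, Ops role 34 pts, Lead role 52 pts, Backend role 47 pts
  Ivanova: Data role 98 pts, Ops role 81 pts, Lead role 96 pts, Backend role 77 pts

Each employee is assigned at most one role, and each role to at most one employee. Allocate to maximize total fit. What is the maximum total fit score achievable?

Max total: 290 pts

Treat this as an assignment problem: match each employee to one role.
Optimal: Quispe→Ops role (77 pts), Varga→Data role (70 pts), Eriksen→Backend role (47 pts), Ivanova→Lead role (96 pts) — total 77+70+47+96 = 290 pts.
Column-greedy (each role in turn goes to its best remaining employee) gives 283 pts, worse by 7.
Swapping Eriksen↔Varga (Eriksen→Data role 36 pts, Varga→Backend role 56 pts) loses 25.
Checked against all permutations: 290 pts is optimal.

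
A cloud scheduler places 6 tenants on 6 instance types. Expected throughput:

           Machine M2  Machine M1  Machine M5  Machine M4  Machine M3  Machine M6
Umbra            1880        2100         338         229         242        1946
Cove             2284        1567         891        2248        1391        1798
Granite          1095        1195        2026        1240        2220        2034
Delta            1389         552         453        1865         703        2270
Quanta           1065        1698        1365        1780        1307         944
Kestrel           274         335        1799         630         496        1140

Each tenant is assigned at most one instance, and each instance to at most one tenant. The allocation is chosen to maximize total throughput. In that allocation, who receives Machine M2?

This is the linear assignment problem.
Optimal: Umbra→Machine M1 (2100 ops/s), Cove→Machine M2 (2284 ops/s), Granite→Machine M3 (2220 ops/s), Delta→Machine M6 (2270 ops/s), Quanta→Machine M4 (1780 ops/s), Kestrel→Machine M5 (1799 ops/s) — total 2100+2284+2220+2270+1780+1799 = 12453 ops/s.
Column-greedy (each instance in turn goes to its best remaining tenant) gives 10722 ops/s, worse by 1731.

Cove receives Machine M2.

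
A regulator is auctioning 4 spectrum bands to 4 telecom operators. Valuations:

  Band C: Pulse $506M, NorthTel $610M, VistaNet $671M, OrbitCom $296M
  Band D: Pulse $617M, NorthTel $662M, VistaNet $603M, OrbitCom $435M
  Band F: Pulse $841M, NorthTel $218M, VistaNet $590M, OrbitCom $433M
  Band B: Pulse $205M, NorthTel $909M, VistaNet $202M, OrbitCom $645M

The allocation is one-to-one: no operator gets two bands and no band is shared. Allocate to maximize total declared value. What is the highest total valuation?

This is a one-to-one assignment (maximum-weight bipartite matching).
Optimal: Pulse→Band F ($841M), NorthTel→Band B ($909M), VistaNet→Band C ($671M), OrbitCom→Band D ($435M) — total 841+909+671+435 = $2856M.
Column-greedy (each band in turn goes to its best remaining operator) gives $2819M, worse by 37.

Maximum total: $2856M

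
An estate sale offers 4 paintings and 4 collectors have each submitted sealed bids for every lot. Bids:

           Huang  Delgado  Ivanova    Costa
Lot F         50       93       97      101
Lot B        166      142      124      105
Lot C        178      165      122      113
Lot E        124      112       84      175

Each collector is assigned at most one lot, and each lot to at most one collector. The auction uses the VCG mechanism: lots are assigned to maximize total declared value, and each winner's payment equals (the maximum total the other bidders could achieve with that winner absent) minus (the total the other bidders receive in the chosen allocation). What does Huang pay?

Efficient allocation: Huang→Lot B ($166), Delgado→Lot C ($165), Ivanova→Lot F ($97), Costa→Lot E ($175); total welfare W = $603.
Huang receives Lot B at value $166, so the others get W − 166 = $437.
Without Huang: best allocation of the remaining 3 bidders over all 4 lots is Delgado→Lot C ($165), Ivanova→Lot B ($124), Costa→Lot E ($175), total $464.
VCG payment = (others' best without Huang) − (others' welfare with Huang) = 464 − 437 = $27.

Huang pays $27.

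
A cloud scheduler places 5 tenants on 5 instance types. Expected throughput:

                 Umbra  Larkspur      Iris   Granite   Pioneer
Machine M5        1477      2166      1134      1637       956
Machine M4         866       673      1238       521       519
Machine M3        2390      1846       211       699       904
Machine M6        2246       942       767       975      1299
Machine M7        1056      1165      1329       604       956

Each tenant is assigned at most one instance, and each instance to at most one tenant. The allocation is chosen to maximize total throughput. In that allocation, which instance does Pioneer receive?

Pioneer receives Machine M7.

Optimal: Umbra→Machine M6 (2246 ops/s), Larkspur→Machine M3 (1846 ops/s), Iris→Machine M4 (1238 ops/s), Granite→Machine M5 (1637 ops/s), Pioneer→Machine M7 (956 ops/s) — total 2246+1846+1238+1637+956 = 7923 ops/s.
Max-entry greedy (repeatedly take the single best remaining cell) gives 7705 ops/s, worse by 218.
No other one-to-one assignment exceeds 7923 ops/s.
Pioneer's own top instance is Machine M6 (1299 ops/s), but forcing Pioneer→Machine M6 and reassigning the rest optimally gives only 7729 ops/s — worse by 194.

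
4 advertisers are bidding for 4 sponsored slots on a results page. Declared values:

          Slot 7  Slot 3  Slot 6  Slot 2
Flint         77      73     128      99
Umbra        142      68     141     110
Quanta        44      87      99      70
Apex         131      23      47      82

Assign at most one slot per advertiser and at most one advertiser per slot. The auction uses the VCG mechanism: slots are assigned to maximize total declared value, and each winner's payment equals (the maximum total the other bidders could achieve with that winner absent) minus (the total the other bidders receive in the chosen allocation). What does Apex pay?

Apex pays $30.

Efficient allocation: Flint→Slot 2 ($99), Umbra→Slot 6 ($141), Quanta→Slot 3 ($87), Apex→Slot 7 ($131); total welfare W = $458.
Apex receives Slot 7 at value $131, so the others get W − 131 = $327.
Without Apex: best allocation of the remaining 3 bidders over all 4 slots is Flint→Slot 6 ($128), Umbra→Slot 7 ($142), Quanta→Slot 3 ($87), total $357.
VCG payment = (others' best without Apex) − (others' welfare with Apex) = 357 − 327 = $30.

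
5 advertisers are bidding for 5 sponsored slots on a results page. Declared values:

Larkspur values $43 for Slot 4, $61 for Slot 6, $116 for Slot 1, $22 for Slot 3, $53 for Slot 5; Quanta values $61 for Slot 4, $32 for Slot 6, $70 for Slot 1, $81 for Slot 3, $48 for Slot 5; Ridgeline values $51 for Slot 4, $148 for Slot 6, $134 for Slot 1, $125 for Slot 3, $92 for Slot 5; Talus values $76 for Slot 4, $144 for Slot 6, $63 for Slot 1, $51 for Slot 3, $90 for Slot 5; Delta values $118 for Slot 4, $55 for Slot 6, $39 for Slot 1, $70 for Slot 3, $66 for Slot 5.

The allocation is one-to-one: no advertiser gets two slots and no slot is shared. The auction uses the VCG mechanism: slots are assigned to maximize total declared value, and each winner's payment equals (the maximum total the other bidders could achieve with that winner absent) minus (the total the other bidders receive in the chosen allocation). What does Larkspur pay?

Larkspur pays $40.

Efficient allocation: Larkspur→Slot 1 ($116), Quanta→Slot 3 ($81), Ridgeline→Slot 6 ($148), Talus→Slot 5 ($90), Delta→Slot 4 ($118); total welfare W = $553.
Larkspur receives Slot 1 at value $116, so the others get W − 116 = $437.
Without Larkspur: best allocation of the remaining 4 bidders over all 5 slots is Quanta→Slot 3 ($81), Ridgeline→Slot 1 ($134), Talus→Slot 6 ($144), Delta→Slot 4 ($118), total $477.
VCG payment = (others' best without Larkspur) − (others' welfare with Larkspur) = 477 − 437 = $40.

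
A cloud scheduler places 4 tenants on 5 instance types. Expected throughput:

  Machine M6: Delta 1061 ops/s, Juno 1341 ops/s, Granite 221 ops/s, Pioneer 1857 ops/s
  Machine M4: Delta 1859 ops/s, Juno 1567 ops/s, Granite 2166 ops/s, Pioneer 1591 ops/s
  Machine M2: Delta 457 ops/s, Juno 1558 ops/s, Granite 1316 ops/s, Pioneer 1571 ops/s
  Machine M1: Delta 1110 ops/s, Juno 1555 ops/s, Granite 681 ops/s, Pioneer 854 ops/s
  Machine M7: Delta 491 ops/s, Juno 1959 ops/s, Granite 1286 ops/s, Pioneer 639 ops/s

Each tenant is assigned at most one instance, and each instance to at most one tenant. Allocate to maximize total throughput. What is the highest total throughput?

Maximum total: 7092 ops/s

This is a one-to-one assignment (maximum-weight bipartite matching).
Optimal: Delta→Machine M1 (1110 ops/s), Juno→Machine M7 (1959 ops/s), Granite→Machine M4 (2166 ops/s), Pioneer→Machine M6 (1857 ops/s) — total 1110+1959+2166+1857 = 7092 ops/s.
Column-greedy (each instance in turn goes to its best remaining tenant) gives 6691 ops/s, worse by 401.
Next-best assignment: Delta→Machine M4, Juno→Machine M7, Granite→Machine M2, Pioneer→Machine M6 = 6991 ops/s.
Checked against all permutations: 7092 ops/s is optimal.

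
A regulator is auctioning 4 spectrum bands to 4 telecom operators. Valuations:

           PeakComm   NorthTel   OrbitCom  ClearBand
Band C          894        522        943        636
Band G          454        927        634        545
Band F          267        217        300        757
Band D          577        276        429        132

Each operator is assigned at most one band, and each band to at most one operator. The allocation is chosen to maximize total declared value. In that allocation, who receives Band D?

PeakComm receives Band D.

Optimal: PeakComm→Band D ($577M), NorthTel→Band G ($927M), OrbitCom→Band C ($943M), ClearBand→Band F ($757M) — total 577+927+943+757 = $3204M.
Row-greedy (each operator in turn takes its best remaining band) gives $3007M, worse by 197.
Next-best assignment: PeakComm→Band C, NorthTel→Band G, OrbitCom→Band D, ClearBand→Band F = $3007M.
No other one-to-one assignment exceeds $3204M.
PeakComm's own top band is Band C ($894M), but forcing PeakComm→Band C and reassigning the rest optimally gives only $3007M — worse by 197.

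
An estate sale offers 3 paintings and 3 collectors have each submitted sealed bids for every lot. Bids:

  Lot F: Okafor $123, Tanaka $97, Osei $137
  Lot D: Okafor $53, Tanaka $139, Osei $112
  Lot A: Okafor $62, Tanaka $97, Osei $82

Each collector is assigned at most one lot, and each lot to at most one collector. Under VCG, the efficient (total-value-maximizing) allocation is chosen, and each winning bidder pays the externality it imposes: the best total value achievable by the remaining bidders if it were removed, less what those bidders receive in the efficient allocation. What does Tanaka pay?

Efficient allocation: Okafor→Lot F ($123), Tanaka→Lot D ($139), Osei→Lot A ($82); total welfare W = $344.
Tanaka receives Lot D at value $139, so the others get W − 139 = $205.
Without Tanaka: best allocation of the remaining 2 bidders over all 3 lots is Okafor→Lot F ($123), Osei→Lot D ($112), total $235.
VCG payment = (others' best without Tanaka) − (others' welfare with Tanaka) = 235 − 205 = $30.

Tanaka pays $30.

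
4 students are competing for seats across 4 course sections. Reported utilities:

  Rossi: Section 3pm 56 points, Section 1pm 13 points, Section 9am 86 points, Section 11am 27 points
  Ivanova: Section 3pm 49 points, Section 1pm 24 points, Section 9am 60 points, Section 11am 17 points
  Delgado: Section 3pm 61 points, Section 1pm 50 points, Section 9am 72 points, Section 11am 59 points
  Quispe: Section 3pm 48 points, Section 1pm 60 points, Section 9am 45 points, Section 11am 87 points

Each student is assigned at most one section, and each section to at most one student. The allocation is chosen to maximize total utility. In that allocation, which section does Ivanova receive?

Ivanova receives Section 3pm.

Optimal: Rossi→Section 9am (86 points), Ivanova→Section 3pm (49 points), Delgado→Section 1pm (50 points), Quispe→Section 11am (87 points) — total 86+49+50+87 = 272 points.
Column-greedy (each section in turn goes to its best remaining student) gives 224 points, worse by 48.
Swapping Quispe↔Ivanova (Quispe→Section 3pm 48 points, Ivanova→Section 11am 17 points) loses 71.
Ivanova's own top section is Section 9am (60 points), but forcing Ivanova→Section 9am and reassigning the rest optimally gives only 253 points — worse by 19.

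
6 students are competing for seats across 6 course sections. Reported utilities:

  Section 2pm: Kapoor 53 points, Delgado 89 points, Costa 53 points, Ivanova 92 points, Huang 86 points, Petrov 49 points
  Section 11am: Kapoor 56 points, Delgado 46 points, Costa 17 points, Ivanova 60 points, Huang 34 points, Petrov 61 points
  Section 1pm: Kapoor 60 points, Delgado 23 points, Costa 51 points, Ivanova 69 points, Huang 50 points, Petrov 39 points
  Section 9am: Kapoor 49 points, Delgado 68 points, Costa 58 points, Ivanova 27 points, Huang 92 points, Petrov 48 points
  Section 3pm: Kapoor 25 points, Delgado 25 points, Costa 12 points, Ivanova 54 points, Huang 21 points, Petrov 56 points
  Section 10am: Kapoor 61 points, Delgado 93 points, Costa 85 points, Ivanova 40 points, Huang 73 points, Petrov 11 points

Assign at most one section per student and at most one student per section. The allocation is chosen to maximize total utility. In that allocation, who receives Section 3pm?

Petrov receives Section 3pm.

Optimal: Kapoor→Section 11am (56 points), Delgado→Section 2pm (89 points), Costa→Section 10am (85 points), Ivanova→Section 1pm (69 points), Huang→Section 9am (92 points), Petrov→Section 3pm (56 points) — total 56+89+85+69+92+56 = 447 points.
Column-greedy (each section in turn goes to its best remaining student) gives 415 points, worse by 32.
Swapping Delgado↔Kapoor (Delgado→Section 11am 46 points, Kapoor→Section 2pm 53 points) loses 46.
Petrov's own top section is Section 11am (61 points), but forcing Petrov→Section 11am and reassigning the rest optimally gives only 441 points — worse by 6.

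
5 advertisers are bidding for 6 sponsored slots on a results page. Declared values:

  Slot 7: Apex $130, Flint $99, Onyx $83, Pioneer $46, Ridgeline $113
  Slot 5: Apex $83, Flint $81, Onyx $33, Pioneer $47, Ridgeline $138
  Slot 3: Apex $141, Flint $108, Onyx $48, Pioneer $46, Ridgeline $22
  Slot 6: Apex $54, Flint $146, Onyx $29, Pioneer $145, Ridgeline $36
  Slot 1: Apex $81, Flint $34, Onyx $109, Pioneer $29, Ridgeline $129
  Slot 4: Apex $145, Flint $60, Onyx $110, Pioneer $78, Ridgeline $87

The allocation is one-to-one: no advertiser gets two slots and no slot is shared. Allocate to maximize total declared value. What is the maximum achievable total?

This is the linear assignment problem.
Optimal: Apex→Slot 4 ($145), Flint→Slot 3 ($108), Onyx→Slot 1 ($109), Pioneer→Slot 6 ($145), Ridgeline→Slot 5 ($138) — total 145+108+109+145+138 = $645.

Max total: $645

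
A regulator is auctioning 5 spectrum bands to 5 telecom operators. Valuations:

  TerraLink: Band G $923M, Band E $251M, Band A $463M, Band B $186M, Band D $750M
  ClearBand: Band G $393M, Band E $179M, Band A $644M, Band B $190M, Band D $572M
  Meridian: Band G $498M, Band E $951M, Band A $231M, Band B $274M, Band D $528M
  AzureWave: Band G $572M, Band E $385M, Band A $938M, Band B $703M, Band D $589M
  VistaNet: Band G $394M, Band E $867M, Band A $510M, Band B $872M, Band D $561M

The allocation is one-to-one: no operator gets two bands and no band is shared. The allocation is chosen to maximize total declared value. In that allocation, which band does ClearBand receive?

Optimal: TerraLink→Band G ($923M), ClearBand→Band D ($572M), Meridian→Band E ($951M), AzureWave→Band A ($938M), VistaNet→Band B ($872M) — total 923+572+951+938+872 = $4256M.
Row-greedy (each operator in turn takes its best remaining band) gives $3782M, worse by 474.
Checked against all permutations: $4256M is optimal.
ClearBand's own top band is Band A ($644M), but forcing ClearBand→Band A and reassigning the rest optimally gives only $3979M — worse by 277.

ClearBand receives Band D.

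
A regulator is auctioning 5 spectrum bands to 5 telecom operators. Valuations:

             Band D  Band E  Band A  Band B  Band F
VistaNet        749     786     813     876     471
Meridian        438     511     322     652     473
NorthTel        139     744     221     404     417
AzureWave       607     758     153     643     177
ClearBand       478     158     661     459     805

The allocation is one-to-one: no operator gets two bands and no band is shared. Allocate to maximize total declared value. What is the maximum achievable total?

Max total: $3621M

Treat this as an assignment problem: match each operator to one band.
Optimal: VistaNet→Band A ($813M), Meridian→Band B ($652M), NorthTel→Band E ($744M), AzureWave→Band D ($607M), ClearBand→Band F ($805M) — total 813+652+744+607+805 = $3621M.
Row-greedy (each operator in turn takes its best remaining band) gives $3072M, worse by 549.
Next-best assignment: VistaNet→Band A, Meridian→Band D, NorthTel→Band E, AzureWave→Band B, ClearBand→Band F = $3443M.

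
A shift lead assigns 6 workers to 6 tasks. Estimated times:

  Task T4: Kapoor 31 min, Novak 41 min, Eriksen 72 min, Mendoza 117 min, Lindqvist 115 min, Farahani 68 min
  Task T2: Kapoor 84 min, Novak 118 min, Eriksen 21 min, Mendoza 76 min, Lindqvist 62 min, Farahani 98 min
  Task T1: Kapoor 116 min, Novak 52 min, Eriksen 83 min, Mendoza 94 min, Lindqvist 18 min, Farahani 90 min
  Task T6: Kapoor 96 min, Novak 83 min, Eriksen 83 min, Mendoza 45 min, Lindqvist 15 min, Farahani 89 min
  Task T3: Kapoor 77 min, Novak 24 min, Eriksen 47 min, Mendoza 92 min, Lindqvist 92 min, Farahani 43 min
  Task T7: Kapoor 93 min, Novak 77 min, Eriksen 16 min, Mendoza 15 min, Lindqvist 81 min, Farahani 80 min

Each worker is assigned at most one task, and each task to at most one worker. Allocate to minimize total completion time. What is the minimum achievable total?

Optimal: Kapoor→Task T4 (31 min), Novak→Task T1 (52 min), Eriksen→Task T2 (21 min), Mendoza→Task T7 (15 min), Lindqvist→Task T6 (15 min), Farahani→Task T3 (43 min) — total 31+52+21+15+15+43 = 177 min.
Row-greedy (each worker in turn takes its cheapest remaining task) gives 232 min, worse by 55.
Next-best assignment: Kapoor→Task T4, Novak→Task T3, Eriksen→Task T2, Mendoza→Task T7, Lindqvist→Task T6, Farahani→Task T1 = 196 min.

Minimum total: 177 min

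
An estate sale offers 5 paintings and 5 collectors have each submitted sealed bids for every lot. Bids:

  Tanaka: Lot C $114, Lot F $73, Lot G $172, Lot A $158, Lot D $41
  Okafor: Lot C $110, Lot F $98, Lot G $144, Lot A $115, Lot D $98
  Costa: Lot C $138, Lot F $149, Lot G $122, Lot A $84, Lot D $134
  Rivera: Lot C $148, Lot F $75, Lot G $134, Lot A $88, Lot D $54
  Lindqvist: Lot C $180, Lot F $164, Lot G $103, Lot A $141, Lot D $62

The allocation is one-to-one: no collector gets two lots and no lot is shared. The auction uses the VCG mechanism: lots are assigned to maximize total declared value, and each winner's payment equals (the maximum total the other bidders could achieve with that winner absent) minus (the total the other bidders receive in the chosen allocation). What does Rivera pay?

Efficient allocation: Tanaka→Lot A ($158), Okafor→Lot G ($144), Costa→Lot D ($134), Rivera→Lot C ($148), Lindqvist→Lot F ($164); total welfare W = $748.
Rivera receives Lot C at value $148, so the others get W − 148 = $600.
Without Rivera: best allocation of the remaining 4 bidders over all 5 lots is Tanaka→Lot A ($158), Okafor→Lot G ($144), Costa→Lot F ($149), Lindqvist→Lot C ($180), total $631.
VCG payment = (others' best without Rivera) − (others' welfare with Rivera) = 631 − 600 = $31.

Rivera pays $31.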